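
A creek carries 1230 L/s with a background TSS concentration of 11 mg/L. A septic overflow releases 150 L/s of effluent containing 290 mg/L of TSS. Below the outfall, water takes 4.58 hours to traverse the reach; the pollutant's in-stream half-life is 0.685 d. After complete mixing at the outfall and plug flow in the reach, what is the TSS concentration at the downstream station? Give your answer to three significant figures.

34.1 mg/L

Mass balance: C = (1230·11.00 + 150.0·290.0) / 1380 = 57030/1380 = 41.33 mg/L.
Half-life 0.685 d → k = ln 2 / 0.685 = 1.012 d⁻¹.
First-order decay: C = 41.33·exp(−k·t) = 41.33·0.8244 = 34.07 mg/L.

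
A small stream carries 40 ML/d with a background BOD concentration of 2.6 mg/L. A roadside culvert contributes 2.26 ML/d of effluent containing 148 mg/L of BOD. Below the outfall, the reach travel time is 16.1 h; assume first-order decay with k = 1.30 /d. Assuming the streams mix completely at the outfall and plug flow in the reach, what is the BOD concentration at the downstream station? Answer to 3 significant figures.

4.34 mg/L

Flow-weighted average: C = (40.00·2.600 + 2.260·148.0) / 42.26 = 438.5/42.26 = 10.38 mg/L.
After decay, C = 10.38 × e^(−kt) = 10.38 × 0.4181 = 4.338 mg/L.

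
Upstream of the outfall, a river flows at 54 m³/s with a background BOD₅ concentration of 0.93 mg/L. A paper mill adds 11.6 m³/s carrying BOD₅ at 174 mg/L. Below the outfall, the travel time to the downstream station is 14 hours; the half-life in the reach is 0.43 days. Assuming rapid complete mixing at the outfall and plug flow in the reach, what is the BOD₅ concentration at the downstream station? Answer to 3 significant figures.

12.3 mg/L

Mixed concentration C = ΣQC/ΣQ = (54.00·0.9300 + 11.60·174.0) / 65.60 = 2069/65.60 = 31.53 mg/L.
Half-life 0.43 d → k = ln 2 / 0.43 = 1.612 d⁻¹.
First-order decay: C = 31.53·exp(−k·t) = 31.53·0.3905 = 12.31 mg/L.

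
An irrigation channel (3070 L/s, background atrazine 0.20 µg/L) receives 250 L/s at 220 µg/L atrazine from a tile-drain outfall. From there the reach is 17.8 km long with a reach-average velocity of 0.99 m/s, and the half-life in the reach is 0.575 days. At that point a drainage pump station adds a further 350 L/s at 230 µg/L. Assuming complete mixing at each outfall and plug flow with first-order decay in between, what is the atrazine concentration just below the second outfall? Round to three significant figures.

33.7 µg/L

Mixed concentration C = ΣQC/ΣQ = (3070·0.2000 + 250.0·220.0) / 3320 = 55610/3320 = 16.75 µg/L; combined flow 3320 L/s.
Travel time t = 17.8·1000 / 0.99 = 17980 s = 4.994 h.
Half-life 0.575 d → k = ln 2 / 0.575 = 1.205 d⁻¹.
Applying C = C₀e^(−kt): 16.75 × 0.7781 = 13.03 µg/L.
Second outfall: C = (3320·13.03 + 350.0·230.0)/3670 = 33.73 µg/L.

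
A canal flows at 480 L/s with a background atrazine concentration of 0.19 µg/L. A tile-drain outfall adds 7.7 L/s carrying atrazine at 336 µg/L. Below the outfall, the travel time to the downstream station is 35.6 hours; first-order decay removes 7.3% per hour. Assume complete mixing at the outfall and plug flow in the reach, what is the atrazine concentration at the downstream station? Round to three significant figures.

Mass balance: C = (480.0·0.1900 + 7.700·336.0) / 487.7 = 2678/487.7 = 5.492 µg/L.
7.3%/h lost → k = −ln(1 − 0.073) = 0.07580 h⁻¹.
Decay over the reach: 5.492·exp(−kt) = 5.492·0.06730 = 0.3696 µg/L.

0.370 µg/L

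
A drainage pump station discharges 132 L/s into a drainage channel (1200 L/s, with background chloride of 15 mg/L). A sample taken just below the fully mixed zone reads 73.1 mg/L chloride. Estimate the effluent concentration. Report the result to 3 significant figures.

601 mg/L

Mass balance: 1200·15.00 + 132.0·Cₑ = 1332·73.10
→ Cₑ = (1332·73.10 − 1200·15.00) / 132.0 = 601.3 mg/L.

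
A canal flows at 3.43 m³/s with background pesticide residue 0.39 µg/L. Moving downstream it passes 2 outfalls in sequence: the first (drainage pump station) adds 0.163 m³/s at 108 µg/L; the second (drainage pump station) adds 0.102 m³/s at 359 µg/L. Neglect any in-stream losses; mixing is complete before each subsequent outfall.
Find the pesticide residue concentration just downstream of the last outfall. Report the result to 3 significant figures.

Below outfall 1: Q → 3.593 m³/s, C = (3.430·0.3900 + 0.1630·108.0)/3.593 = 5.272 µg/L.
Below outfall 2: Q → 3.695 m³/s, C = (3.593·5.272 + 0.1020·359.0)/3.695 = 15.04 µg/L.

15.0 µg/L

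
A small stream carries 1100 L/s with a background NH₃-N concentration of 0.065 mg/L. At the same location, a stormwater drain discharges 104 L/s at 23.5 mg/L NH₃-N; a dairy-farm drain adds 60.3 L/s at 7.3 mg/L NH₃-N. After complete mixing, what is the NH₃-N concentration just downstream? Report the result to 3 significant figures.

2.34 mg/L

Mass balance: C = (1100·0.06500 + 104.0·23.50 + 60.30·7.300) / 1264 = 2956/1264 = 2.338 mg/L.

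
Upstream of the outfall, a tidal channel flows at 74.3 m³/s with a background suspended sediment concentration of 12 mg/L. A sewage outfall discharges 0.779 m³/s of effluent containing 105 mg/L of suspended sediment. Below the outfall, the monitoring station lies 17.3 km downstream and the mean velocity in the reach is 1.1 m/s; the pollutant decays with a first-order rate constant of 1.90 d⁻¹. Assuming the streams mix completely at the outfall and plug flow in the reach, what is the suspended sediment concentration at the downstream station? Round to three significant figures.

9.17 mg/L

Conservation of mass: C = (74.30·12.00 + 0.7790·105.0) / 75.08 = 973.4/75.08 = 12.96 mg/L.
Travel time t = 17.3·1000 / 1.1 = 15730 s = 4.369 h.
First-order decay: C = 12.96·exp(−k·t) = 12.96·0.7076 = 9.174 mg/L.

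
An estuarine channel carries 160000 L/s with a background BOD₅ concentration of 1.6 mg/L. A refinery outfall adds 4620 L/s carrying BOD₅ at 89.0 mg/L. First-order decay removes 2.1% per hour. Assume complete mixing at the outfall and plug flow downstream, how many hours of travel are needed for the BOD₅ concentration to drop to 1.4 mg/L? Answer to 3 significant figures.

50.1 h

Mass balance: C = (160000·1.600 + 4620·89.00) / 164600 = 667200/164600 = 4.053 mg/L.
2.1%/h lost → k = −ln(1 − 0.021) = 0.02122 h⁻¹.
4.053·exp(−k·t) = 1.4 → t = ln(4.053/1.4)/k = 180300 s = 50.08 h.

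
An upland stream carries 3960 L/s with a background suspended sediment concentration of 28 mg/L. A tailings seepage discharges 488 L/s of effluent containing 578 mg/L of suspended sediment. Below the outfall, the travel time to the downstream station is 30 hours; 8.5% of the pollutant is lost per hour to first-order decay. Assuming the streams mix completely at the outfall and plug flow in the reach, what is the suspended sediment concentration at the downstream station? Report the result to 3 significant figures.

After mixing, C = (3960·28.00 + 488.0·578.0) / 4448 = 392900/4448 = 88.34 mg/L.
8.5%/h lost → k = −ln(1 − 0.085) = 0.08883 h⁻¹.
First-order decay: C = 88.34·exp(−k·t) = 88.34·0.06960 = 6.149 mg/L.

6.15 mg/L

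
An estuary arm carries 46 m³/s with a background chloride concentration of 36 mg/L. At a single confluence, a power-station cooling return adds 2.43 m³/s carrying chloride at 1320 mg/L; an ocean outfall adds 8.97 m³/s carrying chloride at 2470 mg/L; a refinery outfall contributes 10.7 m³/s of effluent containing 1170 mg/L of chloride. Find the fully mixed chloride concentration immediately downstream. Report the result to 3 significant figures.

581 mg/L

Conservation of mass: C = (46.00·36.00 + 2.430·1320 + 8.970·2470 + 10.70·1170) / 68.10 = 39540/68.10 = 580.6 mg/L.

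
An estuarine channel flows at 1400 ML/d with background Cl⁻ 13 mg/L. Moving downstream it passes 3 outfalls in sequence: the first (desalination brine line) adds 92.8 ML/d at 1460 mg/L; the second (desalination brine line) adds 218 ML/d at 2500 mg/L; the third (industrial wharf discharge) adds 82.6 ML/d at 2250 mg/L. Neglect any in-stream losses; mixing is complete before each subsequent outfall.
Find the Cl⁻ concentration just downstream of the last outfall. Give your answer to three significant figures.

493 mg/L

Below outfall 1: Q → 1493 ML/d, C = (1400·13.00 + 92.80·1460)/1493 = 103.0 mg/L.
Below outfall 2: Q → 1711 ML/d, C = (1493·103.0 + 218.0·2500)/1711 = 408.4 mg/L.
Below outfall 3: Q → 1793 ML/d, C = (1711·408.4 + 82.60·2250)/1793 = 493.2 mg/L.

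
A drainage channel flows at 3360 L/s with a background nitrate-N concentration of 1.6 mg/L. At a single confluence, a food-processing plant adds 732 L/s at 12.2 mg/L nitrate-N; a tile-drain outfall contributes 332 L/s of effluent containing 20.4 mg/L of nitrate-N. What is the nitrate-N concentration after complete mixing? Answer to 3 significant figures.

4.76 mg/L

Flow-weighted average: C = (3360·1.600 + 732.0·12.20 + 332.0·20.40) / 4424 = 21080/4424 = 4.765 mg/L.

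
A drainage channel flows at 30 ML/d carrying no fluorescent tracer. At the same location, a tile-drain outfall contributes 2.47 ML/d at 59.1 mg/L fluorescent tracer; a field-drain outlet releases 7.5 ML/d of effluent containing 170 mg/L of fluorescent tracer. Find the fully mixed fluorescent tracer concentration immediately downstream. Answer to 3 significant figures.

35.6 mg/L

Mixed concentration C = ΣQC/ΣQ = (30.00·0 + 2.470·59.10 + 7.500·170.0) / 39.97 = 1421/39.97 = 35.55 mg/L.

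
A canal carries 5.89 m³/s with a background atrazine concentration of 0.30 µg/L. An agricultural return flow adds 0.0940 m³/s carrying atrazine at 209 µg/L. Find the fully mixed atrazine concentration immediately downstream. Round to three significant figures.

Flow-weighted average: C = (5.890·0.3000 + 0.09400·209.0) / 5.984 = 21.41/5.984 = 3.578 µg/L.

3.58 µg/L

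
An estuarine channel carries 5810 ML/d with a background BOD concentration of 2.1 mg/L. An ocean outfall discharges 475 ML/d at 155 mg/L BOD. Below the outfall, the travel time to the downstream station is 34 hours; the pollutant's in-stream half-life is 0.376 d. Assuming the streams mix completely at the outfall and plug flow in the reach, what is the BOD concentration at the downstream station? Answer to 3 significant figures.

1.00 mg/L

After mixing, C = (5810·2.100 + 475.0·155.0) / 6285 = 85830/6285 = 13.66 mg/L.
Half-life 0.376 d → k = ln 2 / 0.376 = 1.843 d⁻¹.
Applying C = C₀e^(−kt): 13.66 × 0.07342 = 1.003 mg/L.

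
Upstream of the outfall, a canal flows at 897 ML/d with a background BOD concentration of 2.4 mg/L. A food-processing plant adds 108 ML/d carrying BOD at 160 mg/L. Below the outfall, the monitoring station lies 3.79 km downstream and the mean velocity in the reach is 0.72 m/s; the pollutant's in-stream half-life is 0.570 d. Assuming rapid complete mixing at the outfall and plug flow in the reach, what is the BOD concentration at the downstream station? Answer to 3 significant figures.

Mixed concentration C = ΣQC/ΣQ = (897.0·2.400 + 108.0·160.0) / 1005 = 19430/1005 = 19.34 mg/L.
Travel time t = 3.79·1000 / 0.72 = 5264 s = 1.462 h.
Half-life 0.570 d → k = ln 2 / 0.570 = 1.216 d⁻¹.
After decay, C = 19.34 × e^(−kt) = 19.34 × 0.9286 = 17.96 mg/L.

18.0 mg/L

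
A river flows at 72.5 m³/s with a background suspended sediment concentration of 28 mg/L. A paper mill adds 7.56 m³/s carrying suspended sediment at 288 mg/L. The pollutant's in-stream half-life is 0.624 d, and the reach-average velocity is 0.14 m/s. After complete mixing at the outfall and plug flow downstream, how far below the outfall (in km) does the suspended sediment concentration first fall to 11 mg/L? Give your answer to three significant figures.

Conservation of mass: C = (72.50·28.00 + 7.560·288.0) / 80.06 = 4207/80.06 = 52.55 mg/L.
Half-life 0.624 d → k = ln 2 / 0.624 = 1.111 d⁻¹.
Set 52.55·exp(−k·t) = 11 → t = ln(52.55/11)/k = 121600 s = 33.79 h.
Distance = v·t = 0.14·121600 = 17030 m = 17.03 km.

17.0 km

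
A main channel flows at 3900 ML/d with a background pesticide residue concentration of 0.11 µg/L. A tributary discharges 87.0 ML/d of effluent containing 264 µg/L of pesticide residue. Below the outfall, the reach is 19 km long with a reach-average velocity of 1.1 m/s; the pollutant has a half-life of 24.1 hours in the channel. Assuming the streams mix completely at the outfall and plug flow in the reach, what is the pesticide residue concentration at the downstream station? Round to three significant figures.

Flow-weighted average: C = (3900·0.1100 + 87.00·264.0) / 3987 = 23400/3987 = 5.868 µg/L.
Travel time t = 19·1000 / 1.1 = 17270 s = 4.798 h.
Half-life 24.1 h → k = ln 2 / 24.1 = 0.02876 h⁻¹ = 0.6903 d⁻¹.
After decay, C = 5.868 × e^(−kt) = 5.868 × 0.8711 = 5.112 µg/L.

5.11 µg/L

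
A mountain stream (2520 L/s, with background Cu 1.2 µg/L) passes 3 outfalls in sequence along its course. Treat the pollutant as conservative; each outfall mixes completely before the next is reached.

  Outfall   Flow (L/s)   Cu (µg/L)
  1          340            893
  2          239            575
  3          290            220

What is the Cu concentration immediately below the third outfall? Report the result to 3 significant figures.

150 µg/L

Below outfall 1: Q → 2860 L/s, C = (2520·1.200 + 340.0·893.0)/2860 = 107.2 µg/L.
Below outfall 2: Q → 3099 L/s, C = (2860·107.2 + 239.0·575.0)/3099 = 143.3 µg/L.
Below outfall 3: Q → 3389 L/s, C = (3099·143.3 + 290.0·220.0)/3389 = 149.9 µg/L.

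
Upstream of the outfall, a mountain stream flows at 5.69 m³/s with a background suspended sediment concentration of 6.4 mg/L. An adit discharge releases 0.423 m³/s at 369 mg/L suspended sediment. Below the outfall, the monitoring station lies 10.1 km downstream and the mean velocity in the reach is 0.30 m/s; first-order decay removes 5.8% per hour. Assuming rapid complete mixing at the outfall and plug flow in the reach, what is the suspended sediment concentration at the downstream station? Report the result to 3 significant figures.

Flow-weighted average: C = (5.690·6.400 + 0.4230·369.0) / 6.113 = 192.5/6.113 = 31.49 mg/L.
Travel time t = 10.1·1000 / 0.30 = 33670 s = 9.352 h.
5.8%/h lost → k = −ln(1 − 0.058) = 0.05975 h⁻¹.
Applying C = C₀e^(−kt): 31.49 × 0.5719 = 18.01 mg/L.

18.0 mg/L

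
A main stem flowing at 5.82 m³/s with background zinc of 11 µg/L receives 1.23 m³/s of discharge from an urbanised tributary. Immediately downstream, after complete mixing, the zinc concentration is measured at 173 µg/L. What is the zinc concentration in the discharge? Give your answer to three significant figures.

940 µg/L

Mass balance: 5.820·11.00 + 1.230·Cₑ = 7.050·173.0
→ Cₑ = (7.050·173.0 − 5.820·11.00) / 1.230 = 939.5 µg/L.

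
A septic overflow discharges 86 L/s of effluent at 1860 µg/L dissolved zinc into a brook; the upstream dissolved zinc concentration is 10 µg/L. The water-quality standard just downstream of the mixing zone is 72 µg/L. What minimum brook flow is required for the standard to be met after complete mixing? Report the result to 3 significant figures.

Set C_mix = 72: (Q·10.00 + 86.00·1860) / (Q + 86.00) = 72
→ Q = 86.00·(1860 − 72)/(72 − 10.00) = 2480 L/s.

2480 L/s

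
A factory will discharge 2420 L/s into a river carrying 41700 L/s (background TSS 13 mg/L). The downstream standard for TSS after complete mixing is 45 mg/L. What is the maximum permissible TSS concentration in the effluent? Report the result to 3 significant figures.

At the limit, (Qr·Cr + Qe·Cₑ)/(Qr + Qe) = 45:
Cₑ = (44120·45 − 41700·13.00) / 2420 = 596.4 mg/L.

596 mg/L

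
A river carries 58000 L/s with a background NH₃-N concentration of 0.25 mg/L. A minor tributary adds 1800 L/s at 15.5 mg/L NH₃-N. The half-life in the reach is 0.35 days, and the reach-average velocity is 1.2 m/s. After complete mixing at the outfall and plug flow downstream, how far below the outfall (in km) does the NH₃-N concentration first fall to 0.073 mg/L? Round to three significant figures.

119 km

Mass balance: C = (58000·0.2500 + 1800·15.50) / 59800 = 42400/59800 = 0.7090 mg/L.
Half-life 0.35 d → k = ln 2 / 0.35 = 1.980 d⁻¹.
Set 0.7090·exp(−k·t) = 0.073 → t = ln(0.7090/0.073)/k = 99180 s = 27.55 h.
Distance = v·t = 1.2·99180 = 119000 m = 119.0 km.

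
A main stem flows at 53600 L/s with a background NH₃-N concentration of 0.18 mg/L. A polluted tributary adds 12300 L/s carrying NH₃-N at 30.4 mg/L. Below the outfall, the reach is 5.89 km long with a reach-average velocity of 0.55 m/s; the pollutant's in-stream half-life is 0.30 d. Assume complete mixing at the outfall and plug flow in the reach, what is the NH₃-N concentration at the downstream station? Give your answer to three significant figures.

Flow-weighted average: C = (53600·0.1800 + 12300·30.40) / 65900 = 383600/65900 = 5.820 mg/L.
Travel time t = 5.89·1000 / 0.55 = 10710 s = 2.975 h.
Half-life 0.30 d → k = ln 2 / 0.30 = 2.310 d⁻¹.
After decay, C = 5.820 × e^(−kt) = 5.820 × 0.7510 = 4.371 mg/L.

4.37 mg/L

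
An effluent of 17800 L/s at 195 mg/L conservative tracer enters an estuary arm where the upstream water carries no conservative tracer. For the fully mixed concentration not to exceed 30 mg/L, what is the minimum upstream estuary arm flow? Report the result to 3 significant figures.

97900 L/s

Set C_mix = 30: (Q·0 + 17800·195.0) / (Q + 17800) = 30
→ Q = 17800·(195.0 − 30)/(30 − 0) = 97900 L/s.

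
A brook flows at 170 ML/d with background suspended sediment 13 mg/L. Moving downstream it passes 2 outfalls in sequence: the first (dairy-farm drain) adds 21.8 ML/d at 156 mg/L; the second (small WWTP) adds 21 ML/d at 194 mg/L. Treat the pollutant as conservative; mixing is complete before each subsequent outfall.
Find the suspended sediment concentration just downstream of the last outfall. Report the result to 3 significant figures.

Outfall 1: combined Q = 191.8 ML/d; C = (170.0·13.00 + 21.80·156.0)/191.8 = 29.25 mg/L.
Outfall 2: combined Q = 212.8 ML/d; C = (191.8·29.25 + 21.00·194.0)/212.8 = 45.51 mg/L.

45.5 mg/L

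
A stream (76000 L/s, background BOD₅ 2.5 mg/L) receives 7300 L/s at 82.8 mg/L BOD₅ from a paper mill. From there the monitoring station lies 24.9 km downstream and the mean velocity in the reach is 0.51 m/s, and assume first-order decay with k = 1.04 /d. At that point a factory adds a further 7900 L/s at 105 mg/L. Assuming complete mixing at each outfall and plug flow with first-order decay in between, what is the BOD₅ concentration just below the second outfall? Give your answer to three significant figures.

After mixing, C = (76000·2.500 + 7300·82.80) / 83300 = 794400/83300 = 9.537 mg/L; combined flow 83300 L/s.
Travel time t = 24.9·1000 / 0.51 = 48820 s = 13.56 h.
Applying C = C₀e^(−kt): 9.537 × 0.5556 = 5.299 mg/L.
Second outfall: C = (83300·5.299 + 7900·105.0)/91200 = 13.94 mg/L.

13.9 mg/L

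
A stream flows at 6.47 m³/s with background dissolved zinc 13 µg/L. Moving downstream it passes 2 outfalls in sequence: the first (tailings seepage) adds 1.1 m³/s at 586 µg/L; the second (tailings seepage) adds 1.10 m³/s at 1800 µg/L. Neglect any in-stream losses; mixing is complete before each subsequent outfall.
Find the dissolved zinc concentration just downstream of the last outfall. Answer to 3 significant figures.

Below outfall 1: Q → 7.570 m³/s, C = (6.470·13.00 + 1.100·586.0)/7.570 = 96.26 µg/L.
Below outfall 2: Q → 8.670 m³/s, C = (7.570·96.26 + 1.100·1800)/8.670 = 312.4 µg/L.

312 µg/L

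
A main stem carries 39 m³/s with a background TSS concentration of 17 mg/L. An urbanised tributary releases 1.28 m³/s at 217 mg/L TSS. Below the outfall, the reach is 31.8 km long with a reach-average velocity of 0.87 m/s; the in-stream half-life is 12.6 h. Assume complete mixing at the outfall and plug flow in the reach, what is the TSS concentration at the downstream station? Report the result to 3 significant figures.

13.4 mg/L

Mixed concentration C = ΣQC/ΣQ = (39.00·17.00 + 1.280·217.0) / 40.28 = 940.8/40.28 = 23.36 mg/L.
Travel time t = 31.8·1000 / 0.87 = 36550 s = 10.15 h.
Half-life 12.6 h → k = ln 2 / 12.6 = 0.05501 h⁻¹ = 1.320 d⁻¹.
Applying C = C₀e^(−kt): 23.36 × 0.5720 = 13.36 mg/L.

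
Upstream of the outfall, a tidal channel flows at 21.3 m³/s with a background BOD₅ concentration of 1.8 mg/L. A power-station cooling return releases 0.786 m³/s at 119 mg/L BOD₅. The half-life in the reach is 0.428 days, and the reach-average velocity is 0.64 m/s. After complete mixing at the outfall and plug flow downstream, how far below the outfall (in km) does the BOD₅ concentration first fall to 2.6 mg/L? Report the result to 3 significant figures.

Mass balance: C = (21.30·1.800 + 0.7860·119.0) / 22.09 = 131.9/22.09 = 5.971 mg/L.
Half-life 0.428 d → k = ln 2 / 0.428 = 1.620 d⁻¹.
Set 5.971·exp(−k·t) = 2.6 → t = ln(5.971/2.6)/k = 44350 s = 12.32 h.
Distance = v·t = 0.64·44350 = 28390 m = 28.39 km.

28.4 km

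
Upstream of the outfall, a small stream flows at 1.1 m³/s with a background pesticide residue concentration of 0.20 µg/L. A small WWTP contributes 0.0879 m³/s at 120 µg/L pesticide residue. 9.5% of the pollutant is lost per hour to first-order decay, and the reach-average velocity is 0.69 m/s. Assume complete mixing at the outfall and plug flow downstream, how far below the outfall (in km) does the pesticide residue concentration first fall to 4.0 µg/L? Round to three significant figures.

Flow-weighted average: C = (1.100·0.2000 + 0.08790·120.0) / 1.188 = 10.77/1.188 = 9.065 µg/L.
9.5%/h lost → k = −ln(1 − 0.095) = 0.09982 h⁻¹.
Set 9.065·exp(−k·t) = 4.0 → t = ln(9.065/4.0)/k = 29500 s = 8.196 h.
Distance = v·t = 0.69·29500 = 20360 m = 20.36 km.

20.4 km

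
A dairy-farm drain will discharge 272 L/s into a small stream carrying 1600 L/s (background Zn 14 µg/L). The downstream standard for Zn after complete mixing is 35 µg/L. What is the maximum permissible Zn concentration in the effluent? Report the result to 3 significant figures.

159 µg/L

At the limit, (Qr·Cr + Qe·Cₑ)/(Qr + Qe) = 35:
Cₑ = (1872·35 − 1600·14.00) / 272.0 = 158.5 µg/L.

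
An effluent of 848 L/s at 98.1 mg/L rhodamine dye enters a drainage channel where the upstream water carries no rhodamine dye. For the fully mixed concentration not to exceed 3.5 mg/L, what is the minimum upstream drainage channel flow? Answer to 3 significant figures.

Set C_mix = 3.5: (Q·0 + 848.0·98.10) / (Q + 848.0) = 3.5
→ Q = 848.0·(98.10 − 3.5)/(3.5 − 0) = 22920 L/s.

22900 L/s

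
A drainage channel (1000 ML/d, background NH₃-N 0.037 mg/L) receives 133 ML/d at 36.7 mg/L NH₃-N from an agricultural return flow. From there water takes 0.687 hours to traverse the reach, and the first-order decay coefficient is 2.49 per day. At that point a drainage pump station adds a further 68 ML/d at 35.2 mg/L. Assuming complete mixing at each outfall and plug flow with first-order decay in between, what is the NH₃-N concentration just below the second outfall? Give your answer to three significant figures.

5.81 mg/L

Flow-weighted average: C = (1000·0.03700 + 133.0·36.70) / 1133 = 4918/1133 = 4.341 mg/L; combined flow 1133 ML/d.
After decay, C = 4.341 × e^(−kt) = 4.341 × 0.9312 = 4.042 mg/L.
At the second outfall, C = (1133·4.042 + 68.00·35.20) / (1133 + 68.00) = 5.806 mg/L.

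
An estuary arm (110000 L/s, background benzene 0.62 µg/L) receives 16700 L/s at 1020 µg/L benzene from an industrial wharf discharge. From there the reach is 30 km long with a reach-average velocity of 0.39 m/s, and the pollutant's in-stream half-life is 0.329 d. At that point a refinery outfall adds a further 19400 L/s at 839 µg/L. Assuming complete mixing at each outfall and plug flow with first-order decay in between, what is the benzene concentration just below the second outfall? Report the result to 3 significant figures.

Flow-weighted average: C = (110000·0.6200 + 16700·1020) / 126700 = 17100000/126700 = 135.0 µg/L; combined flow 126700 L/s.
Travel time t = 30·1000 / 0.39 = 76920 s = 21.37 h.
Half-life 0.329 d → k = ln 2 / 0.329 = 2.107 d⁻¹.
Decay over the reach: 135.0·exp(−kt) = 135.0·0.1532 = 20.68 µg/L.
At the second outfall, C = (126700·20.68 + 19400·839.0) / (126700 + 19400) = 129.3 µg/L.

129 µg/L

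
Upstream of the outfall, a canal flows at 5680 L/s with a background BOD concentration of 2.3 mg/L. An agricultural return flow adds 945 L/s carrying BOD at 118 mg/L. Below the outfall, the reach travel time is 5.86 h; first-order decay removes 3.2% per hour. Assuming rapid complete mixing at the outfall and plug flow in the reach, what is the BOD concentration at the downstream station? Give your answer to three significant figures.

15.5 mg/L

Mass balance: C = (5680·2.300 + 945.0·118.0) / 6625 = 124600/6625 = 18.80 mg/L.
3.2%/h lost → k = −ln(1 − 0.032) = 0.03252 h⁻¹.
After decay, C = 18.80 × e^(−kt) = 18.80 × 0.8265 = 15.54 mg/L.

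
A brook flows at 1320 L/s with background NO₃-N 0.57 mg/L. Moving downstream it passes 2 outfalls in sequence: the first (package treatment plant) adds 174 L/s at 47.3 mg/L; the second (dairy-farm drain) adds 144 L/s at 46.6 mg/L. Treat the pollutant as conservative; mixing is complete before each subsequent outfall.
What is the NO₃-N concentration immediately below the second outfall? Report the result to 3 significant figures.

After outfall 1: Q = 1320 + 174.0 = 1494 L/s; C = (1320·0.5700 + 174.0·47.30)/1494 = 6.012 mg/L.
After outfall 2: Q = 1494 + 144.0 = 1638 L/s; C = (1494·6.012 + 144.0·46.60)/1638 = 9.581 mg/L.

9.58 mg/L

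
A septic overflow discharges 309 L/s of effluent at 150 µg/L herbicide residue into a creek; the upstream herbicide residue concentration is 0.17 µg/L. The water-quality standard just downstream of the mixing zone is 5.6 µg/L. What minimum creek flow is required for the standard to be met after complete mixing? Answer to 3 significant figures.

8220 L/s

Set C_mix = 5.6: (Q·0.1700 + 309.0·150.0) / (Q + 309.0) = 5.6
→ Q = 309.0·(150.0 − 5.6)/(5.6 − 0.1700) = 8217 L/s.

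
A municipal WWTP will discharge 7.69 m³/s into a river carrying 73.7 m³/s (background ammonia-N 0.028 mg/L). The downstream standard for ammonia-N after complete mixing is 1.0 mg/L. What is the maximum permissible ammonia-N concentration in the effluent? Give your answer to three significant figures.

10.3 mg/L

At the limit, (Qr·Cr + Qe·Cₑ)/(Qr + Qe) = 1.0:
Cₑ = (81.39·1.0 − 73.70·0.02800) / 7.690 = 10.32 mg/L.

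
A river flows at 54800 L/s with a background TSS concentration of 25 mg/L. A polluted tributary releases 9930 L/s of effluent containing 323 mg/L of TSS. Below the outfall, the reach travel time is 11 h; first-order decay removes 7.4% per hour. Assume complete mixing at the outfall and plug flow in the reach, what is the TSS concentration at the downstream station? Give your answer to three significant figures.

Mixed concentration C = ΣQC/ΣQ = (54800·25.00 + 9930·323.0) / 64730 = 4577000/64730 = 70.72 mg/L.
7.4%/h lost → k = −ln(1 − 0.074) = 0.07688 h⁻¹.
Applying C = C₀e^(−kt): 70.72 × 0.4293 = 30.36 mg/L.

30.4 mg/L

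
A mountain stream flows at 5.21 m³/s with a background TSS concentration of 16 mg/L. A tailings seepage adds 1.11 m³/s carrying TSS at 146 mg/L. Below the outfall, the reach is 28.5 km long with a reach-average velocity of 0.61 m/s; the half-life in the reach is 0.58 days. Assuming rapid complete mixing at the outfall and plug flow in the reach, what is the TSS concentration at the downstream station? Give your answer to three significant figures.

20.3 mg/L

Flow-weighted average: C = (5.210·16.00 + 1.110·146.0) / 6.320 = 245.4/6.320 = 38.83 mg/L.
Travel time t = 28.5·1000 / 0.61 = 46720 s = 12.98 h.
Half-life 0.58 d → k = ln 2 / 0.58 = 1.195 d⁻¹.
Decay over the reach: 38.83·exp(−kt) = 38.83·0.5240 = 20.35 mg/L.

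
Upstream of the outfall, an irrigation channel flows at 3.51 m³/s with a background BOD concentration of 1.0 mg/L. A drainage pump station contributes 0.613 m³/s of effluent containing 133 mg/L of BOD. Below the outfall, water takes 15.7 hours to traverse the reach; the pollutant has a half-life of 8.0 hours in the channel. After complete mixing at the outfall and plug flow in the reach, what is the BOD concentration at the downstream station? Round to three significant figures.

5.29 mg/L

Mass balance: C = (3.510·1.000 + 0.6130·133.0) / 4.123 = 85.04/4.123 = 20.63 mg/L.
Half-life 8.0 h → k = ln 2 / 8.0 = 0.08664 h⁻¹ = 2.079 d⁻¹.
Applying C = C₀e^(−kt): 20.63 × 0.2566 = 5.292 mg/L.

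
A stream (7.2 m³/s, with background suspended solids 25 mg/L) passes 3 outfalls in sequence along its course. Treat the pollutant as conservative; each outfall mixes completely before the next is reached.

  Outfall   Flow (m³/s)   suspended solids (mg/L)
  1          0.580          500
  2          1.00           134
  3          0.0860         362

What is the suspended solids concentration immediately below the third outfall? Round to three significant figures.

Outfall 1: combined Q = 7.780 m³/s; C = (7.200·25.00 + 0.5800·500.0)/7.780 = 60.41 mg/L.
Outfall 2: combined Q = 8.780 m³/s; C = (7.780·60.41 + 1.000·134.0)/8.780 = 68.79 mg/L.
Outfall 3: combined Q = 8.866 m³/s; C = (8.780·68.79 + 0.08600·362.0)/8.866 = 71.64 mg/L.

71.6 mg/L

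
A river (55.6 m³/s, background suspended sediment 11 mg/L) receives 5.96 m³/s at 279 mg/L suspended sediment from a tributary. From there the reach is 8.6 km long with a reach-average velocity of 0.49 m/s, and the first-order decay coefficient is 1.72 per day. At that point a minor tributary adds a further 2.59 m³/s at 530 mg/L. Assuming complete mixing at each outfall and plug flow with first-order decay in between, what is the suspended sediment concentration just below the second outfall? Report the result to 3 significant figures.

Conservation of mass: C = (55.60·11.00 + 5.960·279.0) / 61.56 = 2274/61.56 = 36.95 mg/L; combined flow 61.56 m³/s.
Travel time t = 8.6·1000 / 0.49 = 17550 s = 4.875 h.
First-order decay: C = 36.95·exp(−k·t) = 36.95·0.7051 = 26.05 mg/L.
Second outfall: C = (61.56·26.05 + 2.590·530.0)/64.15 = 46.40 mg/L.

46.4 mg/L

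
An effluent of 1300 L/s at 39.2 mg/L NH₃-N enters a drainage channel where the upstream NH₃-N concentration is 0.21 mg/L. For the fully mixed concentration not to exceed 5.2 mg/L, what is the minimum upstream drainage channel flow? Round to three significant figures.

Set C_mix = 5.2: (Q·0.2100 + 1300·39.20) / (Q + 1300) = 5.2
→ Q = 1300·(39.20 − 5.2)/(5.2 − 0.2100) = 8858 L/s.

8860 L/s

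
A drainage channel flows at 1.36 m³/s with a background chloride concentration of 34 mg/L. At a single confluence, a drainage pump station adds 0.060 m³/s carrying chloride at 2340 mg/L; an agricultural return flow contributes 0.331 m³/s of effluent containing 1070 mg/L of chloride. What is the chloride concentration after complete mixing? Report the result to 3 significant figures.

Flow-weighted average: C = (1.360·34.00 + 0.06000·2340 + 0.3310·1070) / 1.751 = 540.8/1.751 = 308.9 mg/L.

309 mg/L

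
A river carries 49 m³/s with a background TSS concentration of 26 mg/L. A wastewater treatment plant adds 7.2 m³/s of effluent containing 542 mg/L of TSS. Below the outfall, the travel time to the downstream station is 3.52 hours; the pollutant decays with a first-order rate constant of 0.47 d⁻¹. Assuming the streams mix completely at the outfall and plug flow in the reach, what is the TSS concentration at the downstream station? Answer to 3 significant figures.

Mixed concentration C = ΣQC/ΣQ = (49.00·26.00 + 7.200·542.0) / 56.20 = 5176/56.20 = 92.11 mg/L.
Decay over the reach: 92.11·exp(−kt) = 92.11·0.9334 = 85.97 mg/L.

86.0 mg/L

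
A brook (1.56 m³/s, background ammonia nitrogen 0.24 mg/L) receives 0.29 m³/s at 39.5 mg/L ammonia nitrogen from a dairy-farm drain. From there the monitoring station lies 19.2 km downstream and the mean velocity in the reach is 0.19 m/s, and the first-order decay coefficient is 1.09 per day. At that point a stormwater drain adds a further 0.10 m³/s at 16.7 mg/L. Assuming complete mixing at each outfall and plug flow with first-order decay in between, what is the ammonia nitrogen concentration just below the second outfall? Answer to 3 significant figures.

After mixing, C = (1.560·0.2400 + 0.2900·39.50) / 1.850 = 11.83/1.850 = 6.394 mg/L; combined flow 1.850 m³/s.
Travel time t = 19.2·1000 / 0.19 = 101100 s = 28.07 h.
Decay over the reach: 6.394·exp(−kt) = 6.394·0.2795 = 1.787 mg/L.
At the second outfall, C = (1.850·1.787 + 0.1000·16.70) / (1.850 + 0.1000) = 2.552 mg/L.

2.55 mg/L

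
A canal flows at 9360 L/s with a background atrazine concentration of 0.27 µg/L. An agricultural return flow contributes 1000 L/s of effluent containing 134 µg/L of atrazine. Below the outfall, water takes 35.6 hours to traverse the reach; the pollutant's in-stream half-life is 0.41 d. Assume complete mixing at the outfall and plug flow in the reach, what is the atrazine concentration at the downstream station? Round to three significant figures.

Mass balance: C = (9360·0.2700 + 1000·134.0) / 10360 = 136500/10360 = 13.18 µg/L.
Half-life 0.41 d → k = ln 2 / 0.41 = 1.691 d⁻¹.
Decay over the reach: 13.18·exp(−kt) = 13.18·0.08145 = 1.073 µg/L.

1.07 µg/L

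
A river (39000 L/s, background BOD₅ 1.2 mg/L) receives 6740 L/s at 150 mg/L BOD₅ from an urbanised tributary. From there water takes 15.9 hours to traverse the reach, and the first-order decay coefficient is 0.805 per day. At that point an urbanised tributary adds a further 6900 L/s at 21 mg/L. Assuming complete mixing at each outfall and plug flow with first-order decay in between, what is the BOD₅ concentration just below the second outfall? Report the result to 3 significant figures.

Conservation of mass: C = (39000·1.200 + 6740·150.0) / 45740 = 1058000/45740 = 23.13 mg/L; combined flow 45740 L/s.
First-order decay: C = 23.13·exp(−k·t) = 23.13·0.5867 = 13.57 mg/L.
Second outfall: C = (45740·13.57 + 6900·21.00)/52640 = 14.54 mg/L.

14.5 mg/L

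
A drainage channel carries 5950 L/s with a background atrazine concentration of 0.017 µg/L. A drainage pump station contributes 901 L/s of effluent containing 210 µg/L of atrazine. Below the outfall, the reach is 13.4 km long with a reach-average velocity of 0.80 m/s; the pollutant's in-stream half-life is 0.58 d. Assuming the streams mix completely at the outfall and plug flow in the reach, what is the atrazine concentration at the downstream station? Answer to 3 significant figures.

21.9 µg/L

Flow-weighted average: C = (5950·0.01700 + 901.0·210.0) / 6851 = 189300/6851 = 27.63 µg/L.
Travel time t = 13.4·1000 / 0.80 = 16750 s = 4.653 h.
Half-life 0.58 d → k = ln 2 / 0.58 = 1.195 d⁻¹.
Applying C = C₀e^(−kt): 27.63 × 0.7932 = 21.92 µg/L.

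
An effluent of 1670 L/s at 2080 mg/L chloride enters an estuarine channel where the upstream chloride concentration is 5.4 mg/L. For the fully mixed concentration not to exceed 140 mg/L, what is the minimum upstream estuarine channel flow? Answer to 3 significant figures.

Set C_mix = 140: (Q·5.400 + 1670·2080) / (Q + 1670) = 140
→ Q = 1670·(2080 − 140)/(140 − 5.400) = 24070 L/s.

24100 L/s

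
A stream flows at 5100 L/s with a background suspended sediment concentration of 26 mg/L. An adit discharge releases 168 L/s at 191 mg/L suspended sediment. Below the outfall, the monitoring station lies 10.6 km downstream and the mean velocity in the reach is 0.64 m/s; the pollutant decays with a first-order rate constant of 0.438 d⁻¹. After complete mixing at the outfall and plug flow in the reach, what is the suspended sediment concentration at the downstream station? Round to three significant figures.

Conservation of mass: C = (5100·26.00 + 168.0·191.0) / 5268 = 164700/5268 = 31.26 mg/L.
Travel time t = 10.6·1000 / 0.64 = 16560 s = 4.601 h.
After decay, C = 31.26 × e^(−kt) = 31.26 × 0.9195 = 28.74 mg/L.

28.7 mg/L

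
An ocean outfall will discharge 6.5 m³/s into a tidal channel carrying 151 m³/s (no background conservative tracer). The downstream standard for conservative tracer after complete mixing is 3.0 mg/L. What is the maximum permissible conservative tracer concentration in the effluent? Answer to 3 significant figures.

72.7 mg/L

At the limit, (Qr·Cr + Qe·Cₑ)/(Qr + Qe) = 3.0:
Cₑ = (157.5·3.0 − 151.0·0) / 6.500 = 72.69 mg/L.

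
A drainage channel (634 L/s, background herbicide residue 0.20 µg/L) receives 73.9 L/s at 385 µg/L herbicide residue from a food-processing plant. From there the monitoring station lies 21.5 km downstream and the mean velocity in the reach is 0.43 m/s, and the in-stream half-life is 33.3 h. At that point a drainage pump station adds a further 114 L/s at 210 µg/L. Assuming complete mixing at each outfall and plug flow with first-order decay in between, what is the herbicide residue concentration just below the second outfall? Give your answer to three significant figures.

55.2 µg/L

Mass balance: C = (634.0·0.2000 + 73.90·385.0) / 707.9 = 28580/707.9 = 40.37 µg/L; combined flow 707.9 L/s.
Travel time t = 21.5·1000 / 0.43 = 50000 s = 13.89 h.
Half-life 33.3 h → k = ln 2 / 33.3 = 0.02082 h⁻¹ = 0.4996 d⁻¹.
Applying C = C₀e^(−kt): 40.37 × 0.7489 = 30.23 µg/L.
At the second outfall, C = (707.9·30.23 + 114.0·210.0) / (707.9 + 114.0) = 55.17 µg/L.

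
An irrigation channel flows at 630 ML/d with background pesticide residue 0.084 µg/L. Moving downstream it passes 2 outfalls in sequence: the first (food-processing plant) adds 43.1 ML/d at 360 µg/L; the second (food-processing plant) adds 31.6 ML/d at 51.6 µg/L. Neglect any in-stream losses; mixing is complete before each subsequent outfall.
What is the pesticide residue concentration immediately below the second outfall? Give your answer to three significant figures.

After outfall 1: Q = 630.0 + 43.10 = 673.1 ML/d; C = (630.0·0.08400 + 43.10·360.0)/673.1 = 23.13 µg/L.
After outfall 2: Q = 673.1 + 31.60 = 704.7 ML/d; C = (673.1·23.13 + 31.60·51.60)/704.7 = 24.41 µg/L.

24.4 µg/L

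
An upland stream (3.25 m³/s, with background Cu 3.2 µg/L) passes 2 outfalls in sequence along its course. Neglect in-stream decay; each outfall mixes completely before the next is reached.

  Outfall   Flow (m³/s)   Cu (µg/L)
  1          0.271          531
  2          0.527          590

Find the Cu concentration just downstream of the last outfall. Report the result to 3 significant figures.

115 µg/L

After outfall 1: Q = 3.250 + 0.2710 = 3.521 m³/s; C = (3.250·3.200 + 0.2710·531.0)/3.521 = 43.82 µg/L.
After outfall 2: Q = 3.521 + 0.5270 = 4.048 m³/s; C = (3.521·43.82 + 0.5270·590.0)/4.048 = 114.9 µg/L.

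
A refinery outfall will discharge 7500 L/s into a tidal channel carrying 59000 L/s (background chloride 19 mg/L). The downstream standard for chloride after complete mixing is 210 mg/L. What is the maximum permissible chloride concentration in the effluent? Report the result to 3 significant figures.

1710 mg/L

At the limit, (Qr·Cr + Qe·Cₑ)/(Qr + Qe) = 210:
Cₑ = (66500·210 − 59000·19.00) / 7500 = 1713 mg/L.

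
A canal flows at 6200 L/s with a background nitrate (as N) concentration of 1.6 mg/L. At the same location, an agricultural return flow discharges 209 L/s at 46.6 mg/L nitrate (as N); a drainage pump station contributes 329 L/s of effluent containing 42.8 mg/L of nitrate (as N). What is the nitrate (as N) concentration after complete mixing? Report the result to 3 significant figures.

5.01 mg/L

Conservation of mass: C = (6200·1.600 + 209.0·46.60 + 329.0·42.80) / 6738 = 33740/6738 = 5.008 mg/L.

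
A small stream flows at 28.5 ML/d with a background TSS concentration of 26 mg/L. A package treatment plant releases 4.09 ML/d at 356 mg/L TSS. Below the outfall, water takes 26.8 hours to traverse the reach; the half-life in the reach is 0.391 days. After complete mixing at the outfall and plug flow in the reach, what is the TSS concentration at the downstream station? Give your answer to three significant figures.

9.31 mg/L

Mixed concentration C = ΣQC/ΣQ = (28.50·26.00 + 4.090·356.0) / 32.59 = 2197/32.59 = 67.41 mg/L.
Half-life 0.391 d → k = ln 2 / 0.391 = 1.773 d⁻¹.
Applying C = C₀e^(−kt): 67.41 × 0.1381 = 9.312 mg/L.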